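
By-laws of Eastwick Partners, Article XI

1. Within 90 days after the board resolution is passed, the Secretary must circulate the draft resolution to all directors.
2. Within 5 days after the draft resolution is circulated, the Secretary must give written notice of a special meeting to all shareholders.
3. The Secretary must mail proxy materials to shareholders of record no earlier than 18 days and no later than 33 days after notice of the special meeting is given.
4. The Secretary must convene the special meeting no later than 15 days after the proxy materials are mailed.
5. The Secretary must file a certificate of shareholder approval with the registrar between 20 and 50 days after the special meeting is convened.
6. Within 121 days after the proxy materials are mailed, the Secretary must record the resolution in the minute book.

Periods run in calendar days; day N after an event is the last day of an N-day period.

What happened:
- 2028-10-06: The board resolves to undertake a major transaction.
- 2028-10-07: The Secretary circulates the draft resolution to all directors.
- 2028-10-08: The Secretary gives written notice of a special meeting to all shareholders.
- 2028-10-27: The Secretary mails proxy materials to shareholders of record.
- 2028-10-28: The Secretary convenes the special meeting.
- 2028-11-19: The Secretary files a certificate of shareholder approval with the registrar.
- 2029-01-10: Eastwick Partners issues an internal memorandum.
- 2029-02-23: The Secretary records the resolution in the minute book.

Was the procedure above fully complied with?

(1) due by 2028-10-06 + 90 days = 2029-01-04; completed 2028-10-07, before the deadline.
(2) due by 2028-10-07 + 5 days = 2028-10-12; 2028-10-08 is within that limit.
(3) the permitted window runs from 2028-10-08 + 18 = 2028-10-26 to 2028-10-08 + 33 = 2028-11-10; 2028-10-27 falls inside that range.
(4) due by 2028-10-27 + 15 days = 2028-11-11; done 2028-10-28 — timely.
(5) the permitted window runs from 2028-10-28 + 20 = 2028-11-17 to 2028-10-28 + 50 = 2028-12-17; 2028-11-19 falls inside that range.
(6) due by 2028-10-27 + 121 days = 2029-02-25; completed 2029-02-23, before the deadline.

Yes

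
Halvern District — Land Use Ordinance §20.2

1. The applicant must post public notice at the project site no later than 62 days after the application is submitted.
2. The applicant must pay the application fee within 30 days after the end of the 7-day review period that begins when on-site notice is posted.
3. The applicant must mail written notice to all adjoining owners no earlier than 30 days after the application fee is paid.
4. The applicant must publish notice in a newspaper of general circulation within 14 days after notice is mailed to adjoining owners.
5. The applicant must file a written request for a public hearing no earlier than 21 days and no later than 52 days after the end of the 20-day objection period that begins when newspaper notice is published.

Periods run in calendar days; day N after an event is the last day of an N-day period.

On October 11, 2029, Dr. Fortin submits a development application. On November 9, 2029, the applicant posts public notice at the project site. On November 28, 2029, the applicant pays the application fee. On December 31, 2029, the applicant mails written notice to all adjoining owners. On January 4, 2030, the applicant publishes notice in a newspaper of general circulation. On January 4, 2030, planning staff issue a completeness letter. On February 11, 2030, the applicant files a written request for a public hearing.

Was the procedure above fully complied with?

Step 1 — counting 62 days from October 11, 2029 (when the application is submitted) gives a deadline of December 12, 2029; done November 9, 2029 — timely.
Step 2 — counting 30 days from November 16, 2029 (end of the 7-day review period, which began when on-site notice is posted on November 9, 2029) gives a deadline of December 16, 2029; completed November 28, 2029, before the deadline.
Step 3 — must wait 30 days from November 28, 2029 (when the application fee is paid), so not before December 28, 2029; done December 31, 2029 — permitted.
Step 4 — counting 14 days from December 31, 2029 (when notice is mailed to adjoining owners) gives a deadline of January 14, 2030; completed January 4, 2030, before the deadline.
Step 5 — 21 and 52 days from January 24, 2030 (end of the 20-day objection period, which began when newspaper notice is published on January 4, 2030) are February 14, 2030 and March 17, 2030 respectively; done February 11, 2030 — 3 days before the window opened.
No need to go further; step 5 was not satisfied.

No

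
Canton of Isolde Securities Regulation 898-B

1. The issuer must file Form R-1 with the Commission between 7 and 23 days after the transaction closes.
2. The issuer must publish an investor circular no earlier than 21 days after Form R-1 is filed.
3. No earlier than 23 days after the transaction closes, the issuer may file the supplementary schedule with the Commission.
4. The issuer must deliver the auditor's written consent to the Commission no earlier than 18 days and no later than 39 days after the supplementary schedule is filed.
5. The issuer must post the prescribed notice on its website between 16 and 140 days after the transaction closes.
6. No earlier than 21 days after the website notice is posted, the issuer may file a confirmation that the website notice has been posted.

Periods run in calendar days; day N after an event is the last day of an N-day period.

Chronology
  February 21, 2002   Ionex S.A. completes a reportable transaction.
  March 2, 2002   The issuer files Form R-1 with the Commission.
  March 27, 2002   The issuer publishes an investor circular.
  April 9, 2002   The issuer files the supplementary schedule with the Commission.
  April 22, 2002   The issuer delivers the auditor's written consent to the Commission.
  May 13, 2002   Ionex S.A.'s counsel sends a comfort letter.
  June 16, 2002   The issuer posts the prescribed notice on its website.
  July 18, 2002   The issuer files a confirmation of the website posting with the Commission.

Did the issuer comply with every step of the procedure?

No

Step 1 — 7 and 23 days from February 21, 2002 (when the transaction closes) are February 28, 2002 and March 16, 2002 respectively; done March 2, 2002, which is between those dates.
Step 2 — must wait 21 days from March 2, 2002 (when Form R-1 is filed), so not before March 23, 2002; done March 27, 2002 — permitted.
Step 3 — must wait 23 days from February 21, 2002 (when the transaction closes), so not before March 16, 2002; April 9, 2002 is on or after that date.
Step 4 — 18 and 39 days from April 9, 2002 (when the supplementary schedule is filed) are April 27, 2002 and May 18, 2002 respectively; done April 22, 2002 — 5 days before the window opened.
The procedure was therefore not followed at step 4.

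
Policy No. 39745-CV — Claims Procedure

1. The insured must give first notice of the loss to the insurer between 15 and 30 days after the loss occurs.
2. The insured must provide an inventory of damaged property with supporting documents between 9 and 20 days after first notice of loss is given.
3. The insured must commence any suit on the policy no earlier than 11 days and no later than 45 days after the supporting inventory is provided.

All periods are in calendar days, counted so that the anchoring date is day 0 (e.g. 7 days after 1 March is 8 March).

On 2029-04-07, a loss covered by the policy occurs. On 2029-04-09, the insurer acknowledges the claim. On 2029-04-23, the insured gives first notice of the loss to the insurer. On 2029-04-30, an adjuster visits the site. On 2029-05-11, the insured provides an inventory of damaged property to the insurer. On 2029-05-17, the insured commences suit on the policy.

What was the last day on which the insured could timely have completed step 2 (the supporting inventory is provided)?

Step 2 runs from 2029-04-23, when first notice of loss is given. The window is 9–20 days after 2029-04-23; it closes on 2029-05-13.

2029-05-13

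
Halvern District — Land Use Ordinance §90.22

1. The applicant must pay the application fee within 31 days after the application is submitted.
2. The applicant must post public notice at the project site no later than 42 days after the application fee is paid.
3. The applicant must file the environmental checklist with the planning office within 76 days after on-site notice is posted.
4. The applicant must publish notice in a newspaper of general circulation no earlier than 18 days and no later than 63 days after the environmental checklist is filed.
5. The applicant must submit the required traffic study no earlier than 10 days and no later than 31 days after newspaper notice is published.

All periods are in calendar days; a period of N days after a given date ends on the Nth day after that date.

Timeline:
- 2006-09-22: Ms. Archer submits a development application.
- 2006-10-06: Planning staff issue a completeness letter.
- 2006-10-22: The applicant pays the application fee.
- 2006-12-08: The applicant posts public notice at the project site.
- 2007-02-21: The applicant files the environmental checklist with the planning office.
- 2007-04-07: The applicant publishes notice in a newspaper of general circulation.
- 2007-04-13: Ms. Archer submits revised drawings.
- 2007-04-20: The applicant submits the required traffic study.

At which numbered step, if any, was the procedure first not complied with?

Step 2

Step 1 — counting 31 days from 2006-09-22 (when the application is submitted) gives a deadline of 2006-10-23; done 2006-10-22 — timely.
Step 2 — counting 42 days from 2006-10-22 (when the application fee is paid) gives a deadline of 2006-12-03; 2006-12-08 misses that deadline by 5 days.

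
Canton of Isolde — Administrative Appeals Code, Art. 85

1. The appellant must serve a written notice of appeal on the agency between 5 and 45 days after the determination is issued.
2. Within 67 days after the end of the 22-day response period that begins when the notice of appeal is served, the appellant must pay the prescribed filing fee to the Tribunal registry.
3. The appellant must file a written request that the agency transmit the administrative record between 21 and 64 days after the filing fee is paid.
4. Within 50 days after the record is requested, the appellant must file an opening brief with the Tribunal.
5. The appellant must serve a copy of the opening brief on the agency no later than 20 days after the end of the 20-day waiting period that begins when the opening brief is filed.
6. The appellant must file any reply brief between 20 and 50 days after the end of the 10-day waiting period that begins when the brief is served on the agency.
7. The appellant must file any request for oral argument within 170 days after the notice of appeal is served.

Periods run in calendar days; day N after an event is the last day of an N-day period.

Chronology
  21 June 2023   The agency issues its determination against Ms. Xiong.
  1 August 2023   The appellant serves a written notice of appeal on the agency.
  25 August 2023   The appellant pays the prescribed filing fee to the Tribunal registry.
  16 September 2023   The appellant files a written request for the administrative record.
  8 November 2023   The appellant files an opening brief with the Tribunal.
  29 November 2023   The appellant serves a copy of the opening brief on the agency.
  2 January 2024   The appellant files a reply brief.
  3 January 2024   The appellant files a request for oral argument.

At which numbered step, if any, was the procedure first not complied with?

Step 1 — 5 and 45 days from 21 June 2023 (when the determination is issued) are 26 June 2023 and 5 August 2023 respectively; done 1 August 2023 — within the window.
Step 2 — counting 67 days from 23 August 2023 (end of the 22-day response period, which began when the notice of appeal is served on 1 August 2023) gives a deadline of 29 October 2023; completed 25 August 2023, before the deadline.
Step 3 — 21 and 64 days from 25 August 2023 (when the filing fee is paid) are 15 September 2023 and 28 October 2023 respectively; done 16 September 2023, which is between those dates.
Step 4 — counting 50 days from 16 September 2023 (when the record is requested) gives a deadline of 5 November 2023; 8 November 2023 misses that deadline by 3 days.
No need to go further; step 4 was not satisfied.

Step 4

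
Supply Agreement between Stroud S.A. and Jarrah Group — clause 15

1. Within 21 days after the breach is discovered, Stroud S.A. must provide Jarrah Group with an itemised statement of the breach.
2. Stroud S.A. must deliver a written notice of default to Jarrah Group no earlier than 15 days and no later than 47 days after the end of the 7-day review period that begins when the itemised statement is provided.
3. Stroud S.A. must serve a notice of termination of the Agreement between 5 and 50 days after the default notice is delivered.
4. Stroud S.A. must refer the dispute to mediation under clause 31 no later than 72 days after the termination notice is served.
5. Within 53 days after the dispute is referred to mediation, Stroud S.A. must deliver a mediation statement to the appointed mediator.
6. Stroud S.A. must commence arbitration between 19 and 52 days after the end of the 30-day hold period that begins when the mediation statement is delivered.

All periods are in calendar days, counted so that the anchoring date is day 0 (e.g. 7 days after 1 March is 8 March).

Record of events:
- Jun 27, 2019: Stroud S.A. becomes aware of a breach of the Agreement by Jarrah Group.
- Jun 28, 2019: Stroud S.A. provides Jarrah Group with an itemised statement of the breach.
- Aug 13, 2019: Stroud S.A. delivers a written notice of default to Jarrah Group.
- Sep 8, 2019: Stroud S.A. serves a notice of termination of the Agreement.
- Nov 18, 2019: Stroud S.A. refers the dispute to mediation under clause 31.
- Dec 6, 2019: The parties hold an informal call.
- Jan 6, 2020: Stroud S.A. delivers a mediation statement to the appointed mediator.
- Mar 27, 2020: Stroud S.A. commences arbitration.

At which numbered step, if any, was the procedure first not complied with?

(1) due by Jun 27, 2019 + 21 days = Jul 18, 2019; completed Jun 28, 2019, before the deadline.
(2) the permitted window runs from Jul 5, 2019 + 15 = Jul 20, 2019 to Jul 5, 2019 + 47 = Aug 21, 2019; Aug 13, 2019 falls inside that range.
(3) the permitted window runs from Aug 13, 2019 + 5 = Aug 18, 2019 to Aug 13, 2019 + 50 = Oct 2, 2019; done Sep 8, 2019, which is between those dates.
(4) due by Sep 8, 2019 + 72 days = Nov 19, 2019; done Nov 18, 2019 — timely.
(5) due by Nov 18, 2019 + 53 days = Jan 10, 2020; completed Jan 6, 2020, before the deadline.
(6) the permitted window runs from Feb 5, 2020 + 19 = Feb 24, 2020 to Feb 5, 2020 + 52 = Mar 28, 2020; done Mar 27, 2020 — within the window.

None — every step was satisfied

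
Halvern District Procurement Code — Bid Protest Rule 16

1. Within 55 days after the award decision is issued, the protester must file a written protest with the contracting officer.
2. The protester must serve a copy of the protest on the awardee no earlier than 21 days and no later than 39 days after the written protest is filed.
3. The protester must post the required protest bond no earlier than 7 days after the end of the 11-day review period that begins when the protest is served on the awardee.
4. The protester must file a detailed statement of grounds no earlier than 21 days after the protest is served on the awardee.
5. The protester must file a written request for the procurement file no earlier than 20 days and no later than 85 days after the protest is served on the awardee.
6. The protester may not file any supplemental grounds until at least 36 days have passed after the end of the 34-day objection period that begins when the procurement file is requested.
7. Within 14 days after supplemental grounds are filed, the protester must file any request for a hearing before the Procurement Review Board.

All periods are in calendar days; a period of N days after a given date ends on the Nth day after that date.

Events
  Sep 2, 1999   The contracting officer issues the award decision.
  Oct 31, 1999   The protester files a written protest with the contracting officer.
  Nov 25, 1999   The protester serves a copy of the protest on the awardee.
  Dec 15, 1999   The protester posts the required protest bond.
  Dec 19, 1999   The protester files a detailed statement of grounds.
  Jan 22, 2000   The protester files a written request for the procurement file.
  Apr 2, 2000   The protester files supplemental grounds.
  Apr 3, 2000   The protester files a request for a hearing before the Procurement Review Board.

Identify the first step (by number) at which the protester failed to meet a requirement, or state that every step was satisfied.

Step 1: 55 days after Sep 2, 1999 (when the award decision is issued) is Oct 27, 1999; not done until Oct 31, 1999, 4 days after the deadline.

Step 1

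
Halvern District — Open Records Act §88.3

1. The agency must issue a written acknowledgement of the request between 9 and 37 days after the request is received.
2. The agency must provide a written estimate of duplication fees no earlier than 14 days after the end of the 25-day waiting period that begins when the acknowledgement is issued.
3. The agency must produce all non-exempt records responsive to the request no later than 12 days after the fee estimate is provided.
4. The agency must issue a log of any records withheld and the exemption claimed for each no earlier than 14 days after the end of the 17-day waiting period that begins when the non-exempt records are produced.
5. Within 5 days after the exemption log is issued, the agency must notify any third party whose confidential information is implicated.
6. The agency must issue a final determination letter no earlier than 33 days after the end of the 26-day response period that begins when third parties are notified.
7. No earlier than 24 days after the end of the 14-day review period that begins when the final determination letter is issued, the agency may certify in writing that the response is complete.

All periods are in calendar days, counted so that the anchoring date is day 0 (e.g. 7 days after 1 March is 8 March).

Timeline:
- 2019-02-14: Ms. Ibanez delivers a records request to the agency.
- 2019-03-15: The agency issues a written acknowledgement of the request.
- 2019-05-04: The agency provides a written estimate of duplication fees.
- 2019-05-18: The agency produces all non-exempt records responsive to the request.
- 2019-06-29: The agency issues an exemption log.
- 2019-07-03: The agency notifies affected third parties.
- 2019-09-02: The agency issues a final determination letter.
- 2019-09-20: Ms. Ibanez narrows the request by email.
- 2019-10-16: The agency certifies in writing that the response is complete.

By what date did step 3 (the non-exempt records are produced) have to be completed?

2019-05-16

Step 3 runs from 2019-05-04, when the fee estimate is provided. 12 days after 2019-05-04 is 2019-05-16.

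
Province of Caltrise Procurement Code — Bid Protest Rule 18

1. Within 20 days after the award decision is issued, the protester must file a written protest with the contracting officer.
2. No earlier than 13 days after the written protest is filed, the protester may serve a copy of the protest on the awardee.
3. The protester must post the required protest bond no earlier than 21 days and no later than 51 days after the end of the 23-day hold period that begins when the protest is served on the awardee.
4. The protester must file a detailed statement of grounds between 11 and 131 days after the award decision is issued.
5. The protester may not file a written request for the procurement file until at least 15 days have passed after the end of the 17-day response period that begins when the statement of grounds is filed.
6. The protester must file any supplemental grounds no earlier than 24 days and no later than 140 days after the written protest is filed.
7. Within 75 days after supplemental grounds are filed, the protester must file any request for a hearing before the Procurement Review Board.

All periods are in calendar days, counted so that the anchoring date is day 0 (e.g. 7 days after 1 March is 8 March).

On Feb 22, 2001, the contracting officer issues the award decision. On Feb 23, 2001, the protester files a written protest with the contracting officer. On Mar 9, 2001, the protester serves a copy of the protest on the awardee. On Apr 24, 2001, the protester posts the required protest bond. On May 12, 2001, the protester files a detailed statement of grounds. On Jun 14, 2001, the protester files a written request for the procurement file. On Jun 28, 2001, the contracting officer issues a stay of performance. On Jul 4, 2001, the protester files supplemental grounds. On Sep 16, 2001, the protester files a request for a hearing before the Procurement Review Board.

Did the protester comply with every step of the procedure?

(1) due by Feb 22, 2001 + 20 days = Mar 14, 2001; done Feb 23, 2001 — timely.
(2) permitted from Feb 23, 2001 + 13 days = Mar 8, 2001 onward; done Mar 9, 2001, after the minimum wait.
(3) the permitted window runs from Apr 1, 2001 + 21 = Apr 22, 2001 to Apr 1, 2001 + 51 = May 22, 2001; Apr 24, 2001 falls inside that range.
(4) the permitted window runs from Feb 22, 2001 + 11 = Mar 5, 2001 to Feb 22, 2001 + 131 = Jul 3, 2001; May 12, 2001 falls inside that range.
(5) permitted from May 29, 2001 + 15 days = Jun 13, 2001 onward; done Jun 14, 2001, after the minimum wait.
(6) the permitted window runs from Feb 23, 2001 + 24 = Mar 19, 2001 to Feb 23, 2001 + 140 = Jul 13, 2001; done Jul 4, 2001 — within the window.
(7) due by Jul 4, 2001 + 75 days = Sep 17, 2001; Sep 16, 2001 is within that limit.

Yes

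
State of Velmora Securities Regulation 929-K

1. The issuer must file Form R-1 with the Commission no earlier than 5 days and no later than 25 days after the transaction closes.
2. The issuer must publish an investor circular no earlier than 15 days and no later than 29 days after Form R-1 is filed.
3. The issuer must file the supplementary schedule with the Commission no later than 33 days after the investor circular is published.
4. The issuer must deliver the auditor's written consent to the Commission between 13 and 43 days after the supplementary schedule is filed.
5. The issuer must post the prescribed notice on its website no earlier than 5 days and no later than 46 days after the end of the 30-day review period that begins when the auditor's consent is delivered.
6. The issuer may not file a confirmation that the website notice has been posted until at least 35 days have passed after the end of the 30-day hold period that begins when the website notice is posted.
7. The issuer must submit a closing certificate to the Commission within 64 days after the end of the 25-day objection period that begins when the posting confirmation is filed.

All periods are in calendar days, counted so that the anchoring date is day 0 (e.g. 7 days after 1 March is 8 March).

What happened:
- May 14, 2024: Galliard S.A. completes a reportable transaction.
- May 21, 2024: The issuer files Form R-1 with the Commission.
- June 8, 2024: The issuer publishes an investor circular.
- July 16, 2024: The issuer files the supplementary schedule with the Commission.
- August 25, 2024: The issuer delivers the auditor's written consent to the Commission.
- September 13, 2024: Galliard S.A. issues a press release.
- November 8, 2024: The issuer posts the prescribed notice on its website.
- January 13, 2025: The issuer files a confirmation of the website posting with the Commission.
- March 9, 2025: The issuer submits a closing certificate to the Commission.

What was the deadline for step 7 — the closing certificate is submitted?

The posting confirmation is filed on January 13, 2025; the 25-day objection period therefore ends February 7, 2025, and step 7 runs from that date. 64 days after February 7, 2025 is April 12, 2025.

April 12, 2025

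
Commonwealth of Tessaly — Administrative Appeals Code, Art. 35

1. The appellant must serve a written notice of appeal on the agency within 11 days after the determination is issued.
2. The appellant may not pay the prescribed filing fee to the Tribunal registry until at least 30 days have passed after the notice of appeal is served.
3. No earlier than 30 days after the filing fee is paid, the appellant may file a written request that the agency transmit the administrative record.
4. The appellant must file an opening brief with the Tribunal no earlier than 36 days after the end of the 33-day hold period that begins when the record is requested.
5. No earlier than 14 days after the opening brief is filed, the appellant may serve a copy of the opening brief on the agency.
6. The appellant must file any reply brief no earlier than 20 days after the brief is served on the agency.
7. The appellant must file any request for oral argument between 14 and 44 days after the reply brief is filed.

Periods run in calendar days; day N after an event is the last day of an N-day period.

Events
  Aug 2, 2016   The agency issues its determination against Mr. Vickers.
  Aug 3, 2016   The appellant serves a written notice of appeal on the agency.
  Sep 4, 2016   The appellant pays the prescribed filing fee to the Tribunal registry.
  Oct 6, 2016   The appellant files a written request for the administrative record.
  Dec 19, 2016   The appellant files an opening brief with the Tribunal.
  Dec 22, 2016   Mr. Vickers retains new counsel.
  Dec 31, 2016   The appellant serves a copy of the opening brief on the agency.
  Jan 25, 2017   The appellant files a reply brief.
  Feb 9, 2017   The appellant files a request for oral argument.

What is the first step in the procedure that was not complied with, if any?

Step 5

Step 1: 11 days after Aug 2, 2016 (when the determination is issued) is Aug 13, 2016; done Aug 3, 2016 — timely.
Step 2: the earliest permitted date is 30 days after Aug 3, 2016 (when the notice of appeal is served), i.e. Sep 2, 2016; done Sep 4, 2016 — permitted.
Step 3: the earliest permitted date is 30 days after Sep 4, 2016 (when the filing fee is paid), i.e. Oct 4, 2016; done Oct 6, 2016, after the minimum wait.
Step 4: the earliest permitted date is 36 days after Nov 8, 2016 (end of the 33-day hold period, which began when the record is requested on Oct 6, 2016), i.e. Dec 14, 2016; Dec 19, 2016 is on or after that date.
Step 5: the earliest permitted date is 14 days after Dec 19, 2016 (when the opening brief is filed), i.e. Jan 2, 2017; Dec 31, 2016 is 2 days before the earliest permitted date.
That is the first point of non-compliance.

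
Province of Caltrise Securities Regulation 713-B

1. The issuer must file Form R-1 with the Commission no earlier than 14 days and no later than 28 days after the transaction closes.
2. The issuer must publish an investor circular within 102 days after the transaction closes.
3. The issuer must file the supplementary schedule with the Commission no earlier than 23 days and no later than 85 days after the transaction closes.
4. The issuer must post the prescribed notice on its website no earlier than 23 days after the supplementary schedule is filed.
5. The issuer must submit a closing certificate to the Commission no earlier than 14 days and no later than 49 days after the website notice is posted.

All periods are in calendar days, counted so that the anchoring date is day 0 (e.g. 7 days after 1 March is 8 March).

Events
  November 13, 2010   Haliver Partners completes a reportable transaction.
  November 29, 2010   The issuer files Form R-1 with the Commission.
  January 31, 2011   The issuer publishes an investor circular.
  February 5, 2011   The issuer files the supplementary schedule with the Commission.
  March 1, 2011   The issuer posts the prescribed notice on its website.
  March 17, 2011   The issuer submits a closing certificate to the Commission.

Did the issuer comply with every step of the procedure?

Yes

Step 1 — 14 and 28 days from November 13, 2010 (when the transaction closes) are November 27, 2010 and December 11, 2010 respectively; November 29, 2010 falls inside that range.
Step 2 — counting 102 days from November 13, 2010 (when the transaction closes) gives a deadline of February 23, 2011; done January 31, 2011 — timely.
Step 3 — 23 and 85 days from November 13, 2010 (when the transaction closes) are December 6, 2010 and February 6, 2011 respectively; February 5, 2011 falls inside that range.
Step 4 — must wait 23 days from February 5, 2011 (when the supplementary schedule is filed), so not before February 28, 2011; done March 1, 2011, after the minimum wait.
Step 5 — 14 and 49 days from March 1, 2011 (when the website notice is posted) are March 15, 2011 and April 19, 2011 respectively; done March 17, 2011, which is between those dates.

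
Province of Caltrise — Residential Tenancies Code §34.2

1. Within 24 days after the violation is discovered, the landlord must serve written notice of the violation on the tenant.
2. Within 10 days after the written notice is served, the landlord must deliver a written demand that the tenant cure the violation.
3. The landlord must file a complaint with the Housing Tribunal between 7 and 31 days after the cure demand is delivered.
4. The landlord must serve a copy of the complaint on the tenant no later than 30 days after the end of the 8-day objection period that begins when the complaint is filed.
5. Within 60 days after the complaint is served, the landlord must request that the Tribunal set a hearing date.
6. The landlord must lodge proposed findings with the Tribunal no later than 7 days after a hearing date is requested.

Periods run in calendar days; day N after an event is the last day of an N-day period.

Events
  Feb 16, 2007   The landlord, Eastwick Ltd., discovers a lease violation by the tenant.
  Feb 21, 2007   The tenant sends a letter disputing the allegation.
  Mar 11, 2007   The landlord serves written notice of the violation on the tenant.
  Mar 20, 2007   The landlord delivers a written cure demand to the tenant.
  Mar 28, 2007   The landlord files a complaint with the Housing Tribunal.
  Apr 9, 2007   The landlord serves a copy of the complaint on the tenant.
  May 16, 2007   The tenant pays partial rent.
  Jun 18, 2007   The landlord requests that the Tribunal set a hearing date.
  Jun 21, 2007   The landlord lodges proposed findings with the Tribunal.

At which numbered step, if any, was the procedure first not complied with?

Step 1: 24 days after Feb 16, 2007 (when the violation is discovered) is Mar 12, 2007; Mar 11, 2007 is within that limit.
Step 2: 10 days after Mar 11, 2007 (when the written notice is served) is Mar 21, 2007; done Mar 20, 2007 — timely.
Step 3: the window is 7–31 days after Mar 20, 2007 (when the cure demand is delivered), so Mar 27, 2007 through Apr 20, 2007; done Mar 28, 2007 — within the window.
Step 4: 30 days after Apr 5, 2007 (end of the 8-day objection period, which began when the complaint is filed on Mar 28, 2007) is May 5, 2007; Apr 9, 2007 is within that limit.
Step 5: 60 days after Apr 9, 2007 (when the complaint is served) is Jun 8, 2007; Jun 18, 2007 misses that deadline by 10 days.
No need to go further; step 5 was not satisfied.

Step 5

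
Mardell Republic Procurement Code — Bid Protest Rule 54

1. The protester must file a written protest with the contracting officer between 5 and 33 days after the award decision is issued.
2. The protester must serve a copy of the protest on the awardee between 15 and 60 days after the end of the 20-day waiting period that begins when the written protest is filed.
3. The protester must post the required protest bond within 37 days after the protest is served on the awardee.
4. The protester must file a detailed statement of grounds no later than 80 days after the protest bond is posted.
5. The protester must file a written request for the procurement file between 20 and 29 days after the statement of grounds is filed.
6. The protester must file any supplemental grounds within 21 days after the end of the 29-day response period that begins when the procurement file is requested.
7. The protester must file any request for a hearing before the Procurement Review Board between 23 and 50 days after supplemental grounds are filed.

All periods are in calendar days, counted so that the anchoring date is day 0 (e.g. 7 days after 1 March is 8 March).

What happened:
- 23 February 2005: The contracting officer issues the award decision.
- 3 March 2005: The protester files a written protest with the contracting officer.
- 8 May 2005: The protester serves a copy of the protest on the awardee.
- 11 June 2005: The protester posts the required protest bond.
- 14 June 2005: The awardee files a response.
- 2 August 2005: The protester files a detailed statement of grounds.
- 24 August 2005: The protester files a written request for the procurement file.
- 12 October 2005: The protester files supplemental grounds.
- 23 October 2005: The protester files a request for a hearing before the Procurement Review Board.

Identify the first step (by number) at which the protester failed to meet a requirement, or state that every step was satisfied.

Step 1 — 5 and 33 days from 23 February 2005 (when the award decision is issued) are 28 February 2005 and 28 March 2005 respectively; 3 March 2005 falls inside that range.
Step 2 — 15 and 60 days from 23 March 2005 (end of the 20-day waiting period, which began when the written protest is filed on 3 March 2005) are 7 April 2005 and 22 May 2005 respectively; 8 May 2005 falls inside that range.
Step 3 — counting 37 days from 8 May 2005 (when the protest is served on the awardee) gives a deadline of 14 June 2005; done 11 June 2005 — timely.
Step 4 — counting 80 days from 11 June 2005 (when the protest bond is posted) gives a deadline of 30 August 2005; 2 August 2005 is within that limit.
Step 5 — 20 and 29 days from 2 August 2005 (when the statement of grounds is filed) are 22 August 2005 and 31 August 2005 respectively; done 24 August 2005, which is between those dates.
Step 6 — counting 21 days from 22 September 2005 (end of the 29-day response period, which began when the procurement file is requested on 24 August 2005) gives a deadline of 13 October 2005; 12 October 2005 is within that limit.
Step 7 — 23 and 50 days from 12 October 2005 (when supplemental grounds are filed) are 4 November 2005 and 1 December 2005 respectively; 23 October 2005 is 12 days too early.
Later steps need not be reached.

Step 7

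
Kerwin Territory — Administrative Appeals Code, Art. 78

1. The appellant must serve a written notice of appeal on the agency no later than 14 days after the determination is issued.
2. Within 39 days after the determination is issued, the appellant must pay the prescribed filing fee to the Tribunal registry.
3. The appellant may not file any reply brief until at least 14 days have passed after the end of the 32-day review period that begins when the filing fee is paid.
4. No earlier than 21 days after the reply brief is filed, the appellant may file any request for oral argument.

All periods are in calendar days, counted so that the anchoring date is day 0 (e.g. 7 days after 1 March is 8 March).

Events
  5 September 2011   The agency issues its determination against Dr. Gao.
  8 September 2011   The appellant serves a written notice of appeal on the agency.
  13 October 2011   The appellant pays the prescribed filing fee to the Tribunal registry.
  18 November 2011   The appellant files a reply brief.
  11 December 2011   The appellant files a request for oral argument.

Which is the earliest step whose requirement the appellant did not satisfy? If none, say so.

Step 3

Step 1: 14 days after 5 September 2011 (when the determination is issued) is 19 September 2011; done 8 September 2011 — timely.
Step 2: 39 days after 5 September 2011 (when the determination is issued) is 14 October 2011; done 13 October 2011 — timely.
Step 3: the earliest permitted date is 14 days after 14 November 2011 (end of the 32-day review period, which began when the filing fee is paid on 13 October 2011), i.e. 28 November 2011; acted on 18 November 2011, 10 days prematurely.
Later steps need not be reached.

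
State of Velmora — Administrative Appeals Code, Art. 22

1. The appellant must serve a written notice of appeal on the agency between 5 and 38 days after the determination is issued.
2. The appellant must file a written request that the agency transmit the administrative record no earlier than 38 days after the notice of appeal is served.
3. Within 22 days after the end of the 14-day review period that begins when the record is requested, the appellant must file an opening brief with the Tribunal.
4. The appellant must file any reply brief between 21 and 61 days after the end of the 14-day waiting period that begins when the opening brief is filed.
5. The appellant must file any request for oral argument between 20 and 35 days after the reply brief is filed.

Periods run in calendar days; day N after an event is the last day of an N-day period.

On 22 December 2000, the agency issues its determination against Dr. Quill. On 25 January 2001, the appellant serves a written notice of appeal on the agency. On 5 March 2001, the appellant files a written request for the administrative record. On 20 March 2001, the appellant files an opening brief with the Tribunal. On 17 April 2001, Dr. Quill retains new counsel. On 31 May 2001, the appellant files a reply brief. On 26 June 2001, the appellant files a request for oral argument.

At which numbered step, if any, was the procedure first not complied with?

Step 1 — 5 and 38 days from 22 December 2000 (when the determination is issued) are 27 December 2000 and 29 January 2001 respectively; 25 January 2001 falls inside that range.
Step 2 — must wait 38 days from 25 January 2001 (when the notice of appeal is served), so not before 4 March 2001; done 5 March 2001 — permitted.
Step 3 — counting 22 days from 19 March 2001 (end of the 14-day review period, which began when the record is requested on 5 March 2001) gives a deadline of 10 April 2001; done 20 March 2001 — timely.
Step 4 — 21 and 61 days from 3 April 2001 (end of the 14-day waiting period, which began when the opening brief is filed on 20 March 2001) are 24 April 2001 and 3 June 2001 respectively; done 31 May 2001 — within the window.
Step 5 — 20 and 35 days from 31 May 2001 (when the reply brief is filed) are 20 June 2001 and 5 July 2001 respectively; done 26 June 2001 — within the window.

None — every step was satisfied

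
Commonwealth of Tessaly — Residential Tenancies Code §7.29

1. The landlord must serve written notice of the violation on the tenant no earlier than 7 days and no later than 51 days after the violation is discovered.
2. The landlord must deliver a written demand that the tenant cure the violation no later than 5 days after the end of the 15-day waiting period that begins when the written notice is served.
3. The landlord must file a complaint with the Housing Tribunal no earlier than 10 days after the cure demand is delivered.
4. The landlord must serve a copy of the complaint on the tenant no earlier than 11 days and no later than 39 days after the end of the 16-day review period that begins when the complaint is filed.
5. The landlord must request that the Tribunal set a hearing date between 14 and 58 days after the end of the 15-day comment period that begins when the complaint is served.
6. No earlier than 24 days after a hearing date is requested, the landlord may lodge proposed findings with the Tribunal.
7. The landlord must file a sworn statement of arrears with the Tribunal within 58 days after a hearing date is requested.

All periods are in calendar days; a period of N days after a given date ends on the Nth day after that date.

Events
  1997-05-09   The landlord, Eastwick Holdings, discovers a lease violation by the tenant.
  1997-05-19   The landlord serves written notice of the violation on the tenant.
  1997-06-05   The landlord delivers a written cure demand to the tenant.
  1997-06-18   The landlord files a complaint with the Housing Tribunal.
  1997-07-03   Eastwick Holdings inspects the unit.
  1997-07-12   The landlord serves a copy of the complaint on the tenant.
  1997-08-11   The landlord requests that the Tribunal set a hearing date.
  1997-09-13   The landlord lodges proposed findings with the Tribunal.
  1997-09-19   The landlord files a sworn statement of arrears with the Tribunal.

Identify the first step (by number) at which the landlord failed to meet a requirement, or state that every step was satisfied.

(1) the permitted window runs from 1997-05-09 + 7 = 1997-05-16 to 1997-05-09 + 51 = 1997-06-29; done 1997-05-19, which is between those dates.
(2) due by 1997-06-03 + 5 days = 1997-06-08; done 1997-06-05 — timely.
(3) permitted from 1997-06-05 + 10 days = 1997-06-15 onward; done 1997-06-18 — permitted.
(4) the permitted window runs from 1997-07-04 + 11 = 1997-07-15 to 1997-07-04 + 39 = 1997-08-12; 1997-07-12 is 3 days too early.

Step 4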